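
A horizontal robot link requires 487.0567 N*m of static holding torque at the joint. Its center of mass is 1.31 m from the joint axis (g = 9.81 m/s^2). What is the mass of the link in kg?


m = tau / (g*L) = 487.0567 / (9.81 * 1.31) = 37.9000

37.9000 kg


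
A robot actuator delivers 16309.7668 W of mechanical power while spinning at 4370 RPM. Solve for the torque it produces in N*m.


omega = 4370 * 2*pi/60 = 457.625330 rad/s
tau = P / omega = 16309.7668 / 457.625330 = 35.6400

35.6400 N*m


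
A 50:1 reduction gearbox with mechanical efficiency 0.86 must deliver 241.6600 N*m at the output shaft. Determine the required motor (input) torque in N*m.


tau_in = tau_out / (N * eta) = 241.6600 / (50 * 0.86) = 5.6200

5.6200 N*m


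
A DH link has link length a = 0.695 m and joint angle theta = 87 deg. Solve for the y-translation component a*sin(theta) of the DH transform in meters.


a*sin(theta) = 0.695*sin(87 deg) = 0.6940

0.6940 m


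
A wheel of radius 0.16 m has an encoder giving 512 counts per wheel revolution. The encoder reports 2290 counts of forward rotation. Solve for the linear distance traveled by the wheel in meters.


revs = 2290/512 = 4.472656
d = revs * 2*pi*r = 4.472656 * 2*pi*0.16 = 4.4964

4.4964 m


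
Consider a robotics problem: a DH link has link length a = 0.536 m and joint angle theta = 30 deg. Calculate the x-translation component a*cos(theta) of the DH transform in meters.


a*cos(theta) = 0.536*cos(30 deg) = 0.4642

0.4642 m


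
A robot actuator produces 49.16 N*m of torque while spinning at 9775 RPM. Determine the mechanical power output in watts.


omega = 9775 * 2*pi/60 = 1023.635606 rad/s
P = tau * omega = 49.16 * 1023.635606 = 50321.9264

50321.9264 W


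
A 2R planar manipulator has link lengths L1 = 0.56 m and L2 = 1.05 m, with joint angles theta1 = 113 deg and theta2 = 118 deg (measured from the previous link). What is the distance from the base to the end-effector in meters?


x = L1*cos(th1) + L2*cos(th1+th2) = -0.879596
y = L1*sin(th1) + L2*sin(th1+th2) = -0.300521
d = sqrt(x^2 + y^2) = sqrt(0.773689 + 0.090313) = 0.9295

0.9295 m


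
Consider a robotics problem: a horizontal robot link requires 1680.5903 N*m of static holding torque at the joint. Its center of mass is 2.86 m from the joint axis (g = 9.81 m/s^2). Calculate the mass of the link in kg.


m = tau / (g*L) = 1680.5903 / (9.81 * 2.86) = 59.9000

59.9000 kg


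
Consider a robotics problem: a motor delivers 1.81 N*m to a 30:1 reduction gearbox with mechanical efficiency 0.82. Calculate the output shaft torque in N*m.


tau_out = tau_in * N * eta = 1.81 * 30 * 0.82 = 44.5260

44.5260 N*m


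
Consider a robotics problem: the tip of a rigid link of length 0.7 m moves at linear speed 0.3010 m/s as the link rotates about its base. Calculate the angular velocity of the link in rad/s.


omega = v / L = 0.3010 / 0.7 = 0.4300

0.4300 rad/s


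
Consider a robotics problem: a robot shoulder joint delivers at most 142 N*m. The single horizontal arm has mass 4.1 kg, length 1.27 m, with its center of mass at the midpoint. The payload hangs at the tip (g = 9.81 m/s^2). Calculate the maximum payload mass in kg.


tau_arm = m_arm*g*(L/2) = 4.1*9.81*1.27/2 = 25.5403 N*m
tau_payload = tau_max - tau_arm = 142 - 25.5403 = 116.4597
m_payload = tau_payload / (g*L) = 116.4597 / (9.81*1.27) = 9.3477

9.3477 kg


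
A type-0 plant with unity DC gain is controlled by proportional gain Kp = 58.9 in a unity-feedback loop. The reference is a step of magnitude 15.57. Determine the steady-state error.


e_ss = R/(1 + Kp) = 15.57/(1 + 58.9) = 15.57/59.9000 = 0.2599

0.2599


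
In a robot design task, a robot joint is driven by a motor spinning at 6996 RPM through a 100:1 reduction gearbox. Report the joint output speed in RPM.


omega_joint = omega_motor / N = 6996 / 100 = 69.9600

69.9600 RPM


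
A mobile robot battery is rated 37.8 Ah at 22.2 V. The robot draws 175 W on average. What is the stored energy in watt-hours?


E = capacity * V = 37.8*22.2 = 839.1600

839.1600 Wh


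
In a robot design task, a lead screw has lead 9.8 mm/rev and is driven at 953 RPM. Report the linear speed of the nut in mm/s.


v = lead * (RPM/60) = 9.8*953/60 = 155.6567

155.6567 mm/s


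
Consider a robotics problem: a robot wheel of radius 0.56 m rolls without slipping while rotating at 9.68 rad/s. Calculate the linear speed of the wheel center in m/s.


v = omega * r = 9.68 * 0.56 = 5.4208

5.4208 m/s


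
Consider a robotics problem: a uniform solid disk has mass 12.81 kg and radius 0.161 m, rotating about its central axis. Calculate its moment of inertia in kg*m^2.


I = (1/2)*m*R^2 = 0.5*12.81*0.161^2 = 0.1660

0.1660 kg*m^2


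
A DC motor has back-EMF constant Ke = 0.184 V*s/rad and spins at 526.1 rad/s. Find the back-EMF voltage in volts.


V_emf = Ke * omega = 0.184*526.1 = 96.8024

96.8024 V


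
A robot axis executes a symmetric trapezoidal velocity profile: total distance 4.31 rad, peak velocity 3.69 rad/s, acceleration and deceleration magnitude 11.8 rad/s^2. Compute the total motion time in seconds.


t_acc = v/a = 3.69/11.8 = 0.312712 s
d_acc = v^2/(2a) = 0.576953 rad (each ramp)
d_cruise = 4.31 - 2*0.576953 = 3.156094 rad
t_cruise = 3.156094/3.69 = 0.855310 s
t_total = 2*0.312712 + 0.855310 = 1.4807

1.4807 s


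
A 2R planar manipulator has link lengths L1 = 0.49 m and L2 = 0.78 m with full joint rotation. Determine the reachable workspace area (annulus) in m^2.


r_max = L1 + L2 = 1.2700, r_min = |L1 - L2| = 0.2900
A = pi*(r_max^2 - r_min^2) = pi*(1.6129 - 0.0841) = 4.8029

4.8029 m^2


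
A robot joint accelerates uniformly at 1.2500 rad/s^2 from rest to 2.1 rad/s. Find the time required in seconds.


t = delta_omega / alpha = 2.1 / 1.2500 = 1.6800

1.6800 s


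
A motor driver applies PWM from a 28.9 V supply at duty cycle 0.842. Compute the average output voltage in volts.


V_avg = V_supply * D = 28.9*0.842 = 24.3338

24.3338 V


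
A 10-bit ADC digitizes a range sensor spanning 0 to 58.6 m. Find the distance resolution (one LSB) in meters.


res = range / 2^n = 58.6/2^10 = 58.6/1024 = 0.0572

0.0572 m


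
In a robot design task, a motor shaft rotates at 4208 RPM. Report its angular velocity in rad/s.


omega = 4208 * 2*pi/60 = 440.6607

440.6607 rad/s


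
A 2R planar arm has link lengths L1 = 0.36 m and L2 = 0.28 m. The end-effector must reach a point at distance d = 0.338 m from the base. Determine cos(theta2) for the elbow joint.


cos(th2) = (d^2 - L1^2 - L2^2)/(2*L1*L2) = (0.338^2 - 0.36^2 - 0.28^2)/(2*0.36*0.28) = -0.4651

-0.4651


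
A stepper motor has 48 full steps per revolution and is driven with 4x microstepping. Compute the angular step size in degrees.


step = 360/(48*4) = 360/192 = 1.8750

1.8750 degrees


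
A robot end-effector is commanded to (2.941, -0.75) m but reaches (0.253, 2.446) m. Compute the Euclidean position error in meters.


dx = 0.253 - (2.941) = -2.6880, dy = 2.446 - (-0.75) = 3.1960
err = sqrt(7.225344 + 10.214416) = 4.1761

4.1761 m


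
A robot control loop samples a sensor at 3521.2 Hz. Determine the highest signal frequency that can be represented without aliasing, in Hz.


f_max = f_s/2 = 3521.2/2 = 1760.6000

1760.6000 Hz


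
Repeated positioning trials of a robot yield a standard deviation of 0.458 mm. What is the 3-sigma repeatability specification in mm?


repeatability = 3*sigma = 3*0.458 = 1.3740

1.3740 mm


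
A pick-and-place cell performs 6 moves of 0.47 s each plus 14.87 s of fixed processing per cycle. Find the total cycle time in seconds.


T = 6*0.47 + 14.87 = 17.6900

17.6900 s


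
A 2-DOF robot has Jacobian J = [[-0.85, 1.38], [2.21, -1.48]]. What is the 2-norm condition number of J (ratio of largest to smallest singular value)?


JJ^T eigenvalues: trace(JJ^T) = 9.7014, det(JJ^T) = det(J)^2 = 3.21054724
s_max^2 = (9.7014 + sqrt(81.27497300))/2 = 9.35833167
s_min^2 = (9.7014 - sqrt(81.27497300))/2 = 0.34306833
kappa = s_max/s_min = sqrt(9.35833167/0.34306833) = 5.2229

5.2229


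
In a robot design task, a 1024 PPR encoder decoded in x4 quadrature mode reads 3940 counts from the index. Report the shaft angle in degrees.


angle = counts * 360 / (PPR*4) = 3940 * 360 / 4096 = 346.2891

346.2891 degrees


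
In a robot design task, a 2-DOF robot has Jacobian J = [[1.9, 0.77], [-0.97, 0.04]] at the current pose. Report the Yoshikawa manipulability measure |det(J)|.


det(J) = 1.9*0.04 - (0.77)*(-0.97) = 0.8229
|det(J)| = 0.8229

0.8229


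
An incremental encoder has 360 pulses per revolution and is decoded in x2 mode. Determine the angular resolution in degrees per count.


resolution = 360 / (PPR * 2) = 360 / 720 = 0.5000

0.5000 degrees


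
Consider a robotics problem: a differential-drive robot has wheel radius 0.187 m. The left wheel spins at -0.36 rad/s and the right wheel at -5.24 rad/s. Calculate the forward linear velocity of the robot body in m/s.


v = r*(wR + wL)/2 = 0.187*(-5.24 + -0.36)/2 = -0.5236

-0.5236 m/s


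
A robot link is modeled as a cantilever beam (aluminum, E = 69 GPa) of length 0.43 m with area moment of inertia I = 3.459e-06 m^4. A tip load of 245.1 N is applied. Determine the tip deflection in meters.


delta = F*L^3/(3*E*I) = 245.1*0.43^3/(3*6.900e+10*3.459e-06)
      = 19.4871657/716013 = 2.7216e-05

2.7216e-05 m


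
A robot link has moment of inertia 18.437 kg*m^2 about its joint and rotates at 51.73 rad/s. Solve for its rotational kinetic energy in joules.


KE = (1/2)*I*omega^2 = 0.5*18.437*51.73^2 = 24668.6405

24668.6405 J


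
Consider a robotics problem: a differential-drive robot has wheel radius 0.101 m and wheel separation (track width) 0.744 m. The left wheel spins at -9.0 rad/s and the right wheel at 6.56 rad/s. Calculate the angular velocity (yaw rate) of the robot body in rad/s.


omega = r*(wR - wL)/L = 0.101*(6.56 - (-9.0))/0.744 = 2.1123

2.1123 rad/s


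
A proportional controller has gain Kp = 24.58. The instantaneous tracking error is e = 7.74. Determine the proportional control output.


u_P = Kp * e = 24.58 * 7.74 = 190.2492

190.2492


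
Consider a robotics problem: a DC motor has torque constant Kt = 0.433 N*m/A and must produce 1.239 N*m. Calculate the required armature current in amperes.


I = tau / Kt = 1.239/0.433 = 2.8614

2.8614 A


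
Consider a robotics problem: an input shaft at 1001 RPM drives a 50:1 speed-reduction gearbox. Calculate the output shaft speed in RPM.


omega_out = omega_in / N = 1001 / 50 = 20.0200

20.0200 RPM


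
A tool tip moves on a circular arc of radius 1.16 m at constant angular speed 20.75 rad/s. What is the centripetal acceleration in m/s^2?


a_c = omega^2 * r = 20.75^2 * 1.16 = 499.4525

499.4525 m/s^2


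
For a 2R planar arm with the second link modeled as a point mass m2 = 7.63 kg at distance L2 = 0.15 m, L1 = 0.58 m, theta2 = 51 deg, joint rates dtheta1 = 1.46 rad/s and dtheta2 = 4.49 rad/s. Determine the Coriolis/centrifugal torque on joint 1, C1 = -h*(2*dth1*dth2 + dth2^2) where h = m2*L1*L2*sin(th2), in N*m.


h = m2*L1*L2*sin(th2) = 7.63*0.58*0.15*sin(51 deg) = 0.515877
C1 = -h*(2*1.46*4.49 + 4.49^2) = -0.515877*33.2709 = -17.1637

-17.1637 N*m


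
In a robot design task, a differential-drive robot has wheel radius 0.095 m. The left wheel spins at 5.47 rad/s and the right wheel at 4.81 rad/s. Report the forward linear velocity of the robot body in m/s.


v = r*(wR + wL)/2 = 0.095*(4.81 + 5.47)/2 = 0.4883

0.4883 m/s


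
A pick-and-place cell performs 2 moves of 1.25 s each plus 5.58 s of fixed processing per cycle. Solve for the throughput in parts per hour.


T_cycle = 2*1.25 + 5.58 = 8.0800 s
rate = 3600/T = 445.5446

445.5446 parts/hour


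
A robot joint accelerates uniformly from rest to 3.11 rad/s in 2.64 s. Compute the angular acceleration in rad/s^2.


alpha = delta_omega / t = 3.11 / 2.64 = 1.1780

1.1780 rad/s^2


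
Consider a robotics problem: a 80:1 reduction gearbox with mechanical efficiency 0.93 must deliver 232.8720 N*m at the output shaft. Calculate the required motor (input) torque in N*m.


tau_in = tau_out / (N * eta) = 232.8720 / (80 * 0.93) = 3.1300

3.1300 N*m


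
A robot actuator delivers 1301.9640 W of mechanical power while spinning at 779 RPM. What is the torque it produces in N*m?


omega = 779 * 2*pi/60 = 81.576689 rad/s
tau = P / omega = 1301.9640 / 81.576689 = 15.9600

15.9600 N*m


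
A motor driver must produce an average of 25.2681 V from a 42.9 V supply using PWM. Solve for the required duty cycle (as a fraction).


D = V_avg/V_supply = 25.2681/42.9 = 0.5890

0.5890


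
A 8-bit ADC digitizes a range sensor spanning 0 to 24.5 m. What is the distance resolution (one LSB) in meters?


res = range / 2^n = 24.5/2^8 = 24.5/256 = 0.0957

0.0957 m


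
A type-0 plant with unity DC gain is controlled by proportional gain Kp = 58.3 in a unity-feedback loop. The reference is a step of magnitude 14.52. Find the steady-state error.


e_ss = R/(1 + Kp) = 14.52/(1 + 58.3) = 14.52/59.3000 = 0.2449

0.2449


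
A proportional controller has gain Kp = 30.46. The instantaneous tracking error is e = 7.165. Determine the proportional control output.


u_P = Kp * e = 30.46 * 7.165 = 218.2459

218.2459


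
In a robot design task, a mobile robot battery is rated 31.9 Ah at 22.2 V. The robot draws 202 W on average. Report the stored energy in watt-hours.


E = capacity * V = 31.9*22.2 = 708.1800

708.1800 Wh


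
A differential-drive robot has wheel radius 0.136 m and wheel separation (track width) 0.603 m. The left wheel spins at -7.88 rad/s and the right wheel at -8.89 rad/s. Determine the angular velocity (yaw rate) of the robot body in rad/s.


omega = r*(wR - wL)/L = 0.136*(-8.89 - (-7.88))/0.603 = -0.2278

-0.2278 rad/s


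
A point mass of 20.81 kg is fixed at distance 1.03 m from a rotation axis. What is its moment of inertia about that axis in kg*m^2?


I = m*r^2 = 20.81*1.03^2 = 22.0773

22.0773 kg*m^2


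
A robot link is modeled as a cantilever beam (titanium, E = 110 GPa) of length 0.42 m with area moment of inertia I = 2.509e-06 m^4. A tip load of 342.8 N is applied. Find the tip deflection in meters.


delta = F*L^3/(3*E*I) = 342.8*0.42^3/(3*1.100e+11*2.509e-06)
      = 25.3973664/827970 = 3.0674e-05

3.0674e-05 m


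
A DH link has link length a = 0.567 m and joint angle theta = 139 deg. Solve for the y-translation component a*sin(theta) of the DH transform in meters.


a*sin(theta) = 0.567*sin(139 deg) = 0.3720

0.3720 m


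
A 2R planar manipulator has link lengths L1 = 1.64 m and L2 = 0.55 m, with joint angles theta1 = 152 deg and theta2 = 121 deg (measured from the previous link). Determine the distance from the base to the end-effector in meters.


x = L1*cos(th1) + L2*cos(th1+th2) = -1.419249
y = L1*sin(th1) + L2*sin(th1+th2) = 0.220687
d = sqrt(x^2 + y^2) = sqrt(2.014268 + 0.048703) = 1.4363

1.4363 m


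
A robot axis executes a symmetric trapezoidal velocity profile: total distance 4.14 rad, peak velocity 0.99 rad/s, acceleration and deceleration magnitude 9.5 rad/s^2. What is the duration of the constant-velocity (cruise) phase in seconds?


t_acc = v/a = 0.104211 s, d_acc = v^2/(2a) = 0.051584 rad each
d_cruise = 4.14 - 2*0.051584 = 4.036832 rad
t_cruise = d_cruise/v = 4.036832/0.99 = 4.0776

4.0776 s


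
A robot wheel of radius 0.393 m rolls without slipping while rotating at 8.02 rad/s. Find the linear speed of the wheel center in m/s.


v = omega * r = 8.02 * 0.393 = 3.1519

3.1519 m/s


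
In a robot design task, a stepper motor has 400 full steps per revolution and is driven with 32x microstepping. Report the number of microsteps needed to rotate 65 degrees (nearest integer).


step_size = 360/(400*32) = 360/12800 = 0.028125 deg
n = 65/(360/12800) = 65*12800/360 = 2311.1111 -> 2311

2311 steps


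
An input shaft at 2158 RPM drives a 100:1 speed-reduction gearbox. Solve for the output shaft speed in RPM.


omega_out = omega_in / N = 2158 / 100 = 21.5800

21.5800 RPM


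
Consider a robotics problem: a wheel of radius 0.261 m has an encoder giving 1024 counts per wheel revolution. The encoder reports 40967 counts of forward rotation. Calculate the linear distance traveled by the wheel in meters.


revs = 40967/1024 = 40.006836
d = revs * 2*pi*r = 40.006836 * 2*pi*0.261 = 65.6077

65.6077 m


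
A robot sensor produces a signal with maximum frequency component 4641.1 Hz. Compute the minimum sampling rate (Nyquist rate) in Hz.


f_s,min = 2*f_max = 2*4641.1 = 9282.2000

9282.2000 Hz


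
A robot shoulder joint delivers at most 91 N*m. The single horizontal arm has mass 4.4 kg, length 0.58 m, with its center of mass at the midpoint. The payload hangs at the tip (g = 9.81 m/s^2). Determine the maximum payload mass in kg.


tau_arm = m_arm*g*(L/2) = 4.4*9.81*0.58/2 = 12.5176 N*m
tau_payload = tau_max - tau_arm = 91 - 12.5176 = 78.4824
m_payload = tau_payload / (g*L) = 78.4824 / (9.81*0.58) = 13.7935

13.7935 kg


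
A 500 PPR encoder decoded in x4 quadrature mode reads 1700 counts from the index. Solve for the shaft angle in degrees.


angle = counts * 360 / (PPR*4) = 1700 * 360 / 2000 = 306.0000

306.0000 degrees


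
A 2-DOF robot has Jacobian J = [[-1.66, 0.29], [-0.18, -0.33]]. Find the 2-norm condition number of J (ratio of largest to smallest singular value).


JJ^T eigenvalues: trace(JJ^T) = 2.9810, det(JJ^T) = det(J)^2 = 0.36000000
s_max^2 = (2.9810 + sqrt(7.44636100))/2 = 2.85490106
s_min^2 = (2.9810 - sqrt(7.44636100))/2 = 0.12609894
kappa = s_max/s_min = sqrt(2.85490106/0.12609894) = 4.7582

4.7582


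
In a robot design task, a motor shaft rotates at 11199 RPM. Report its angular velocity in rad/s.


omega = 11199 * 2*pi/60 = 1172.7565

1172.7565 rad/s


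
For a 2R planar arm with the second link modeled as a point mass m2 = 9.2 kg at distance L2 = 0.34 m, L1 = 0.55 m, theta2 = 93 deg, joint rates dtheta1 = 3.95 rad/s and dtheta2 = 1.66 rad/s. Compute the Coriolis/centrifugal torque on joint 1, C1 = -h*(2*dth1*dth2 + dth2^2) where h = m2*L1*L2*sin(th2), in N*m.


h = m2*L1*L2*sin(th2) = 9.2*0.55*0.34*sin(93 deg) = 1.718042
C1 = -h*(2*3.95*1.66 + 1.66^2) = -1.718042*15.8696 = -27.2646

-27.2646 N*m


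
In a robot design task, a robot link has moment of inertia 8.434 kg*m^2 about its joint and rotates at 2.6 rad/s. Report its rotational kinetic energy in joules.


KE = (1/2)*I*omega^2 = 0.5*8.434*2.6^2 = 28.5069

28.5069 J


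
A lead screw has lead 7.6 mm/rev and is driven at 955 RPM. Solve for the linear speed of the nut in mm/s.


v = lead * (RPM/60) = 7.6*955/60 = 120.9667

120.9667 mm/s


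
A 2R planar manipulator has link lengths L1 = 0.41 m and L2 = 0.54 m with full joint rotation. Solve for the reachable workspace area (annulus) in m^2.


r_max = L1 + L2 = 0.9500, r_min = |L1 - L2| = 0.1300
A = pi*(r_max^2 - r_min^2) = pi*(0.9025 - 0.0169) = 2.7822

2.7822 m^2


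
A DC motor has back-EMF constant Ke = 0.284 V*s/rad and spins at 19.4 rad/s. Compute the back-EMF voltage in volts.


V_emf = Ke * omega = 0.284*19.4 = 5.5096

5.5096 V


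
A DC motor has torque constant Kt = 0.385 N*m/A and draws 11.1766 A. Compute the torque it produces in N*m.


tau = Kt * I = 0.385*11.1766 = 4.3030

4.3030 N*m


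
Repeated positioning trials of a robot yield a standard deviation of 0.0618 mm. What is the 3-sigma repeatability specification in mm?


repeatability = 3*sigma = 3*0.0618 = 0.1854

0.1854 mm


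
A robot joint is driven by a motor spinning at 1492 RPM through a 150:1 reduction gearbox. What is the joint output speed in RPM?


omega_joint = omega_motor / N = 1492 / 150 = 9.9467

9.9467 RPM


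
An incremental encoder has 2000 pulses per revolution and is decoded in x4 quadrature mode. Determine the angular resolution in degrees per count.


resolution = 360 / (PPR * 4) = 360 / 8000 = 0.0450

0.0450 degrees


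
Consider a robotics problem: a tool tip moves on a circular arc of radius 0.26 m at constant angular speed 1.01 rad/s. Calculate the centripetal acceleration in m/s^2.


a_c = omega^2 * r = 1.01^2 * 0.26 = 0.2652

0.2652 m/s^2


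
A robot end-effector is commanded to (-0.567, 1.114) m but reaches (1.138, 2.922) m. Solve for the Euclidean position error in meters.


dx = 1.138 - (-0.567) = 1.7050, dy = 2.922 - (1.114) = 1.8080
err = sqrt(2.907025 + 3.268864) = 2.4851

2.4851 m


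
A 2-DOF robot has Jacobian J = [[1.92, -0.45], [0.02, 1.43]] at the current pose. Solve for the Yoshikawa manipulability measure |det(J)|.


det(J) = 1.92*1.43 - (-0.45)*(0.02) = 2.7546
|det(J)| = 2.7546

2.7546


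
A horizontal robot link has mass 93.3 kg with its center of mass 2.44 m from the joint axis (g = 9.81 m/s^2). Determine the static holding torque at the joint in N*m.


tau = m*g*L = 93.3 * 9.81 * 2.44 = 2233.2661

2233.2661 N*m


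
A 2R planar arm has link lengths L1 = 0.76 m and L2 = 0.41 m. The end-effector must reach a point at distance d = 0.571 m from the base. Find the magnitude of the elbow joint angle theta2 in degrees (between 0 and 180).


cos(th2) = (d^2 - L1^2 - L2^2)/(2*L1*L2) = (0.571^2 - 0.76^2 - 0.41^2)/(2*0.76*0.41) = -0.67339377
th2 = acos(-0.67339377) = 132.3295 deg

132.3295 degrees


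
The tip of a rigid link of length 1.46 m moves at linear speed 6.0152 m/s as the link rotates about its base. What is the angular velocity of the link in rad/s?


omega = v / L = 6.0152 / 1.46 = 4.1200

4.1200 rad/s


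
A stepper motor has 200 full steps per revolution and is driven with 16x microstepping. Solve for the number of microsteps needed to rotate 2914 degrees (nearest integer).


step_size = 360/(200*16) = 360/3200 = 0.112500 deg
n = 2914/(360/3200) = 2914*3200/360 = 25902.2222 -> 25902

25902 steps


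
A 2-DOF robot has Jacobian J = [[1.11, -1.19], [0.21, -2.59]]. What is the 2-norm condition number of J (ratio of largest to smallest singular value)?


JJ^T eigenvalues: trace(JJ^T) = 9.4004, det(JJ^T) = det(J)^2 = 6.89062500
s_max^2 = (9.4004 + sqrt(60.80502016))/2 = 8.59907869
s_min^2 = (9.4004 - sqrt(60.80502016))/2 = 0.80132131
kappa = s_max/s_min = sqrt(8.59907869/0.80132131) = 3.2758

3.2758


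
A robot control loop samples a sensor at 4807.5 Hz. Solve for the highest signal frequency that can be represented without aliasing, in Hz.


f_max = f_s/2 = 4807.5/2 = 2403.7500

2403.7500 Hz


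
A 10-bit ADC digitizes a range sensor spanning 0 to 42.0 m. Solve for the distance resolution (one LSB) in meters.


res = range / 2^n = 42.0/2^10 = 42.0/1024 = 0.0410

0.0410 m


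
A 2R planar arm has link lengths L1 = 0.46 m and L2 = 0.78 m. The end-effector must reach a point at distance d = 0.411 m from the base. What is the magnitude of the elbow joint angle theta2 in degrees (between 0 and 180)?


cos(th2) = (d^2 - L1^2 - L2^2)/(2*L1*L2) = (0.411^2 - 0.46^2 - 0.78^2)/(2*0.46*0.78) = -0.90730072
th2 = acos(-0.90730072) = 155.1350 deg

155.1350 degrees


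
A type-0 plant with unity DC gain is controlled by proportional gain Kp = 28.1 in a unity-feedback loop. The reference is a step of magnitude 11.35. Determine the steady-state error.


e_ss = R/(1 + Kp) = 11.35/(1 + 28.1) = 11.35/29.1000 = 0.3900

0.3900


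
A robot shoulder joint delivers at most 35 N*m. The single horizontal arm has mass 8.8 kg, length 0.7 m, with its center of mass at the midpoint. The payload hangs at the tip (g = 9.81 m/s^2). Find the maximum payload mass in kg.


tau_arm = m_arm*g*(L/2) = 8.8*9.81*0.7/2 = 30.2148 N*m
tau_payload = tau_max - tau_arm = 35 - 30.2148 = 4.7852
m_payload = tau_payload / (g*L) = 4.7852 / (9.81*0.7) = 0.6968

0.6968 kg


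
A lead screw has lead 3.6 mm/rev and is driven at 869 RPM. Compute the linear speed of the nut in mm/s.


v = lead * (RPM/60) = 3.6*869/60 = 52.1400

52.1400 mm/s


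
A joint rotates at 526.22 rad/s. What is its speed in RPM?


RPM = 526.22 * 60/(2*pi) = 5025.0308

5025.0308 RPM


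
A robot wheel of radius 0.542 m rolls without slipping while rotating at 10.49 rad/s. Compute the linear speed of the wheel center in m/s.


v = omega * r = 10.49 * 0.542 = 5.6856

5.6856 m/s


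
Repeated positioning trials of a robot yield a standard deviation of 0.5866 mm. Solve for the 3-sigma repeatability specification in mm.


repeatability = 3*sigma = 3*0.5866 = 1.7598

1.7598 mm


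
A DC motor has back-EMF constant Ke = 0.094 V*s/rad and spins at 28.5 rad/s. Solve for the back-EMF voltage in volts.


V_emf = Ke * omega = 0.094*28.5 = 2.6790

2.6790 V


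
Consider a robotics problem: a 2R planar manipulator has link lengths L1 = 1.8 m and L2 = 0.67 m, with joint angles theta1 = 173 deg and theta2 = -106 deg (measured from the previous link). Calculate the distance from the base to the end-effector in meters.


x = L1*cos(th1) + L2*cos(th1+th2) = -1.524793
y = L1*sin(th1) + L2*sin(th1+th2) = 0.836103
d = sqrt(x^2 + y^2) = sqrt(2.324994 + 0.699068) = 1.7390

1.7390 m


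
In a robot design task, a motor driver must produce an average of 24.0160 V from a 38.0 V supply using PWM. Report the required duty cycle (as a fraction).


D = V_avg/V_supply = 24.0160/38.0 = 0.6320

0.6320


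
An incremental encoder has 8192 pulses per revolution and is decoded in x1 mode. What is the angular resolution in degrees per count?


resolution = 360 / (PPR * 1) = 360 / 8192 = 0.0439

0.0439 degrees


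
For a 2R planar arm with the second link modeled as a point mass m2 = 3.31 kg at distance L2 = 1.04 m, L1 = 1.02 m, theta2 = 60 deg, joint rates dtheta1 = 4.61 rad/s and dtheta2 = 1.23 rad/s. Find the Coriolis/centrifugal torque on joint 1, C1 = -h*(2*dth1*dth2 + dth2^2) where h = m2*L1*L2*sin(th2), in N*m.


h = m2*L1*L2*sin(th2) = 3.31*1.02*1.04*sin(60 deg) = 3.040830
C1 = -h*(2*4.61*1.23 + 1.23^2) = -3.040830*12.8535 = -39.0853

-39.0853 N*m


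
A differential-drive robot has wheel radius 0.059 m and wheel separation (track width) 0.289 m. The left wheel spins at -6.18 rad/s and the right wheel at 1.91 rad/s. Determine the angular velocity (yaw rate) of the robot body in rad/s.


omega = r*(wR - wL)/L = 0.059*(1.91 - (-6.18))/0.289 = 1.6516

1.6516 rad/s


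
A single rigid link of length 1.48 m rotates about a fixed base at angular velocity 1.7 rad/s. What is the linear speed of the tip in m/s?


v = L*omega = 1.48 * 1.7 = 2.5160

2.5160 m/s


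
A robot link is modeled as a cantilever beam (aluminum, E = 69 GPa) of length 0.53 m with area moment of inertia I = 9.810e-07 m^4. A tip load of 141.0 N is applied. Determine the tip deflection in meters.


delta = F*L^3/(3*E*I) = 141.0*0.53^3/(3*6.900e+10*9.810e-07)
      = 20.991657/203067 = 1.0337e-04

1.0337e-04 m


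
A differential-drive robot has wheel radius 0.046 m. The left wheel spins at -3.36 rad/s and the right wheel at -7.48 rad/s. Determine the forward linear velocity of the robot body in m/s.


v = r*(wR + wL)/2 = 0.046*(-7.48 + -3.36)/2 = -0.2493

-0.2493 m/s


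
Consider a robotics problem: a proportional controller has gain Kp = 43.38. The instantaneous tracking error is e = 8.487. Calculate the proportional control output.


u_P = Kp * e = 43.38 * 8.487 = 368.1661

368.1661


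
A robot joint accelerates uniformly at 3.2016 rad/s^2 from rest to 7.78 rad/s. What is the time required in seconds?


t = delta_omega / alpha = 7.78 / 3.2016 = 2.4300

2.4300 s


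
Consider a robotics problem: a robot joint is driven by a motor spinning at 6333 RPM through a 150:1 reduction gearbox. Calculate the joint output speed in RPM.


omega_joint = omega_motor / N = 6333 / 150 = 42.2200

42.2200 RPM


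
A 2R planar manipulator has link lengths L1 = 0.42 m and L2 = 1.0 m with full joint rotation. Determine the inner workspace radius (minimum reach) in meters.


r_min = |L1 - L2| = |0.42 - 1.0| = 0.5800

0.5800 m


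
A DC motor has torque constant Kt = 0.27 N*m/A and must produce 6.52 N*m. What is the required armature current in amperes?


I = tau / Kt = 6.52/0.27 = 24.1481

24.1481 A


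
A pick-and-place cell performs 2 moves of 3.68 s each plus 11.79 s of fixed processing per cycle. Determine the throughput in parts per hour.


T_cycle = 2*3.68 + 11.79 = 19.1500 s
rate = 3600/T = 187.9896

187.9896 parts/hour


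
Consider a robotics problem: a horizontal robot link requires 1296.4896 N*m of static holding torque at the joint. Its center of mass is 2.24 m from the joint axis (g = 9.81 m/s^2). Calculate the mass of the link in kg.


m = tau / (g*L) = 1296.4896 / (9.81 * 2.24) = 59.0000

59.0000 kg


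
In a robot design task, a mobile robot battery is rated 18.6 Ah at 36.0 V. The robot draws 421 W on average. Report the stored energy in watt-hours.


E = capacity * V = 18.6*36.0 = 669.6000

669.6000 Wh


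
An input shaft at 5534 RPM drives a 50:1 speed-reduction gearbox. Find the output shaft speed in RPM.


omega_out = omega_in / N = 5534 / 50 = 110.6800

110.6800 RPM


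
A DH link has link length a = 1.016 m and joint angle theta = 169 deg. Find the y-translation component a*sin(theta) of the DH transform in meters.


a*sin(theta) = 1.016*sin(169 deg) = 0.1939

0.1939 m


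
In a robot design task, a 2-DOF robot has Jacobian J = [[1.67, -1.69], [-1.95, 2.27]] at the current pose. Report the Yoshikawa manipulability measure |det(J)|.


det(J) = 1.67*2.27 - (-1.69)*(-1.95) = 0.4954
|det(J)| = 0.4954

0.4954


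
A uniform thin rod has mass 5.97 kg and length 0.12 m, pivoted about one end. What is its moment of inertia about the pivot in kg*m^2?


I = (1/3)*m*L^2 = (1/3)*5.97*0.12^2 = 0.0287

0.0287 kg*m^2


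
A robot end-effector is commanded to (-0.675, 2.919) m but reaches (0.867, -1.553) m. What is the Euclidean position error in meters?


dx = 0.867 - (-0.675) = 1.5420, dy = -1.553 - (2.919) = -4.4720
err = sqrt(2.377764 + 19.998784) = 4.7304

4.7304 m


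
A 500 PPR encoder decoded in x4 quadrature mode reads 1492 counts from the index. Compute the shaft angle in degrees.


angle = counts * 360 / (PPR*4) = 1492 * 360 / 2000 = 268.5600

268.5600 degrees


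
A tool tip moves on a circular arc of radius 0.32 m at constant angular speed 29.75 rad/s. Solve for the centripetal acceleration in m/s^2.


a_c = omega^2 * r = 29.75^2 * 0.32 = 283.2200

283.2200 m/s^2


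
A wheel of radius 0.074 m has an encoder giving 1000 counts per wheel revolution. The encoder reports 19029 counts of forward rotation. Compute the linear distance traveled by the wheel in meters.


revs = 19029/1000 = 19.029000
d = revs * 2*pi*r = 19.029000 * 2*pi*0.074 = 8.8476

8.8476 m


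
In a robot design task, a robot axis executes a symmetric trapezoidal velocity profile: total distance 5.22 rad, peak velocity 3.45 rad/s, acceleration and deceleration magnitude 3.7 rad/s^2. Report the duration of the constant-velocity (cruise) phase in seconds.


t_acc = v/a = 0.932432 s, d_acc = v^2/(2a) = 1.608446 rad each
d_cruise = 5.22 - 2*1.608446 = 2.003108 rad
t_cruise = d_cruise/v = 2.003108/3.45 = 0.5806

0.5806 s


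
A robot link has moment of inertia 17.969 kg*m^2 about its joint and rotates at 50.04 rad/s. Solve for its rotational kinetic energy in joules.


KE = (1/2)*I*omega^2 = 0.5*17.969*50.04^2 = 22497.2024

22497.2024 J


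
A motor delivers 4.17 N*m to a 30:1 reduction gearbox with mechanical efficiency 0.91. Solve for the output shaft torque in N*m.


tau_out = tau_in * N * eta = 4.17 * 30 * 0.91 = 113.8410

113.8410 N*m


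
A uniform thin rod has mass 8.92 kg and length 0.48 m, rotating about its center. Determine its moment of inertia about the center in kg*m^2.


I = (1/12)*m*L^2 = (1/12)*8.92*0.48^2 = 0.1713

0.1713 kg*m^2


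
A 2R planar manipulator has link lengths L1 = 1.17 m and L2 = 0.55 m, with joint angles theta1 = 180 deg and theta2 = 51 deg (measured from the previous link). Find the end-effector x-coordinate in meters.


x = L1*cos(th1) + L2*cos(th1+th2) = 1.17*cos(180 deg) + 0.55*cos(231 deg) = -1.5161

-1.5161 m


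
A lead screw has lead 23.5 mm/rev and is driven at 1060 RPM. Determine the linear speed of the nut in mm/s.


v = lead * (RPM/60) = 23.5*1060/60 = 415.1667

415.1667 mm/s


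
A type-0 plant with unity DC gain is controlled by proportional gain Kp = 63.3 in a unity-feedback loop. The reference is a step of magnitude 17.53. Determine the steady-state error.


e_ss = R/(1 + Kp) = 17.53/(1 + 63.3) = 17.53/64.3000 = 0.2726

0.2726


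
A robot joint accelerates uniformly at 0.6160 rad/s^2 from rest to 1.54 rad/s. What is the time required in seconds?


t = delta_omega / alpha = 1.54 / 0.6160 = 2.5000

2.5000 s


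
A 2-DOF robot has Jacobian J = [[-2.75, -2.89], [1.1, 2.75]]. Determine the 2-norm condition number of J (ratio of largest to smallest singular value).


JJ^T eigenvalues: trace(JJ^T) = 24.6871, det(JJ^T) = det(J)^2 = 19.21507225
s_max^2 = (24.6871 + sqrt(532.59261741))/2 = 23.88253411
s_min^2 = (24.6871 - sqrt(532.59261741))/2 = 0.80456589
kappa = s_max/s_min = sqrt(23.88253411/0.80456589) = 5.4483

5.4483


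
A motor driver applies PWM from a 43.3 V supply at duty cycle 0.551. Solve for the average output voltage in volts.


V_avg = V_supply * D = 43.3*0.551 = 23.8583

23.8583 V


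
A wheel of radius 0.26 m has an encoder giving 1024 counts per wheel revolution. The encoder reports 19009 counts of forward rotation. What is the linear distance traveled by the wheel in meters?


revs = 19009/1024 = 18.563477
d = revs * 2*pi*r = 18.563477 * 2*pi*0.26 = 30.3258

30.3258 m


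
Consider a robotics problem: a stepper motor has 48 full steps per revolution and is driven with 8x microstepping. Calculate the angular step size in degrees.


step = 360/(48*8) = 360/384 = 0.9375

0.9375 degrees


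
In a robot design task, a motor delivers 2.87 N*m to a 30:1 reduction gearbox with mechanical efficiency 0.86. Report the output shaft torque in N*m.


tau_out = tau_in * N * eta = 2.87 * 30 * 0.86 = 74.0460

74.0460 N*m


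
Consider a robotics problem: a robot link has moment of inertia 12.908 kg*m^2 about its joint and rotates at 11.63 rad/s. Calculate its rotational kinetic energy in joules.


KE = (1/2)*I*omega^2 = 0.5*12.908*11.63^2 = 872.9480

872.9480 J


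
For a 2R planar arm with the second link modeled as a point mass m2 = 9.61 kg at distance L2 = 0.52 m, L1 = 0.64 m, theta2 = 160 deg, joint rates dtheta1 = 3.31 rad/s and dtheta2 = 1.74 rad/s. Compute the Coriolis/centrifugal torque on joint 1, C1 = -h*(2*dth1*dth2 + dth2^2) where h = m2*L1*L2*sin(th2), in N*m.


h = m2*L1*L2*sin(th2) = 9.61*0.64*0.52*sin(160 deg) = 1.093852
C1 = -h*(2*3.31*1.74 + 1.74^2) = -1.093852*14.5464 = -15.9116

-15.9116 N*m


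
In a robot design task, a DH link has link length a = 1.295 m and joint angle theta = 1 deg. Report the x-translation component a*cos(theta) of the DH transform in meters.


a*cos(theta) = 1.295*cos(1 deg) = 1.2948

1.2948 m


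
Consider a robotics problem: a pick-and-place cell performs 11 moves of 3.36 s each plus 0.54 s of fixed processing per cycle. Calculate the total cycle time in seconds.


T = 11*3.36 + 0.54 = 37.5000

37.5000 s


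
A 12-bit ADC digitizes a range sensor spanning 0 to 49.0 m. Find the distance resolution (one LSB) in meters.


res = range / 2^n = 49.0/2^12 = 49.0/4096 = 0.0120

0.0120 m


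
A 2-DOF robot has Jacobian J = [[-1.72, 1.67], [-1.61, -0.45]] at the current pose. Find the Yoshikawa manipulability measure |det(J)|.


det(J) = -1.72*-0.45 - (1.67)*(-1.61) = 3.4627
|det(J)| = 3.4627

3.4627


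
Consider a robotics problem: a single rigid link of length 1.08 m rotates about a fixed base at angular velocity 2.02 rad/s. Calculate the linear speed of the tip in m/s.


v = L*omega = 1.08 * 2.02 = 2.1816

2.1816 m/s


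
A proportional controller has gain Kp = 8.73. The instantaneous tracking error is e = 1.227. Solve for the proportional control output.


u_P = Kp * e = 8.73 * 1.227 = 10.7117

10.7117


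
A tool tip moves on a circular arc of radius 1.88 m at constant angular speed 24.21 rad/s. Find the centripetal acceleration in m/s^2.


a_c = omega^2 * r = 24.21^2 * 1.88 = 1101.9133

1101.9133 m/s^2


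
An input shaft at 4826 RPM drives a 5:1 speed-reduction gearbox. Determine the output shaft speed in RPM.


omega_out = omega_in / N = 4826 / 5 = 965.2000

965.2000 RPM


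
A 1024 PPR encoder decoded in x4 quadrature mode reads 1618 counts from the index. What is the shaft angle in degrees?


angle = counts * 360 / (PPR*4) = 1618 * 360 / 4096 = 142.2070

142.2070 degrees


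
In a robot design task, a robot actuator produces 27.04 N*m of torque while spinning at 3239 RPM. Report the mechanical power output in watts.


omega = 3239 * 2*pi/60 = 339.187287 rad/s
P = tau * omega = 27.04 * 339.187287 = 9171.6242

9171.6242 W


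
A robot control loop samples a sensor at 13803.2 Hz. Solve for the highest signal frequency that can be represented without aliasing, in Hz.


f_max = f_s/2 = 13803.2/2 = 6901.6000

6901.6000 Hz


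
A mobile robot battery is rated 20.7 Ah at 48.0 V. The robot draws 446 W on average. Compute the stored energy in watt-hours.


E = capacity * V = 20.7*48.0 = 993.6000

993.6000 Wh


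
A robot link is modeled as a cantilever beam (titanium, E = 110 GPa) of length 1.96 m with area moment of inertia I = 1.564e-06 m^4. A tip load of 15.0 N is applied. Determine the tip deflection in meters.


delta = F*L^3/(3*E*I) = 15.0*1.96^3/(3*1.100e+11*1.564e-06)
      = 112.94304/516120 = 2.1883e-04

2.1883e-04 m


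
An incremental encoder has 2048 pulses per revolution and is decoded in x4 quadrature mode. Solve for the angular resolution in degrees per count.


resolution = 360 / (PPR * 4) = 360 / 8192 = 0.0439

0.0439 degrees


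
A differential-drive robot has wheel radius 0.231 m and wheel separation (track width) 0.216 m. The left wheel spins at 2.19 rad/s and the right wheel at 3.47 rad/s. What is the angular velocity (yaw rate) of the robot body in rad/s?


omega = r*(wR - wL)/L = 0.231*(3.47 - (2.19))/0.216 = 1.3689

1.3689 rad/s


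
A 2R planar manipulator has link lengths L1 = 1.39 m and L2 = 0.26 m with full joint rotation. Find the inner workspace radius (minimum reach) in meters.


r_min = |L1 - L2| = |1.39 - 0.26| = 1.1300

1.1300 m


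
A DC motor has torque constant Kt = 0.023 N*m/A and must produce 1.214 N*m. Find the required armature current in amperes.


I = tau / Kt = 1.214/0.023 = 52.7826

52.7826 A


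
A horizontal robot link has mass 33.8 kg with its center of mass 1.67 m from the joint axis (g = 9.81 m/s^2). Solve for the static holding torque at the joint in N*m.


tau = m*g*L = 33.8 * 9.81 * 1.67 = 553.7353

553.7353 N*m


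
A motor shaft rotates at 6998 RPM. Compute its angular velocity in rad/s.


omega = 6998 * 2*pi/60 = 732.8288

732.8288 rad/s


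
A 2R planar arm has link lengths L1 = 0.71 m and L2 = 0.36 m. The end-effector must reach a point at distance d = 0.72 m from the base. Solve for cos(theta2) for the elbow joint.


cos(th2) = (d^2 - L1^2 - L2^2)/(2*L1*L2) = (0.72^2 - 0.71^2 - 0.36^2)/(2*0.71*0.36) = -0.2255

-0.2255


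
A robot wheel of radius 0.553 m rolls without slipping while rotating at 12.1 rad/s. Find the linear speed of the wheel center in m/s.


v = omega * r = 12.1 * 0.553 = 6.6913

6.6913 m/s


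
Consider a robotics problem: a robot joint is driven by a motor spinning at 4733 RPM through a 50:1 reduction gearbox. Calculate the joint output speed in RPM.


omega_joint = omega_motor / N = 4733 / 50 = 94.6600

94.6600 RPM
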